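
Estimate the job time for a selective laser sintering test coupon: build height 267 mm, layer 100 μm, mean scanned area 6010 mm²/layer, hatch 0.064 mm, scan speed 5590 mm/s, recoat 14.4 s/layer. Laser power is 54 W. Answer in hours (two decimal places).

23.14 hours

Layers = ⌈267/0.1⌉ = 2670.
Per-layer scan distance = 6010 / 0.064, so 93906.3 mm.
Per-layer scan time: 93906.3 / 5590 → 16.799 s.
Per-layer time = 16.799 + 14.4 = 31.199 s.
2670 layers × 31.199 s/layer = 83301.33 s, i.e. 23.14 hours.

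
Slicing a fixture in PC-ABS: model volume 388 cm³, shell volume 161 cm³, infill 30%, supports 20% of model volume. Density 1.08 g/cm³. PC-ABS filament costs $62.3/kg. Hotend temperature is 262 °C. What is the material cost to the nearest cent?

Infill region: 388 − 161 → 227 cm³.
Infill deposited = 0.30 × 227, so 68.1 cm³.
Support: 0.20 × 388 → 77.6 cm³.
Total extruded = 161 + 68.1 + 77.6 = 306.7 cm³.
Mass: 306.7 × 1.08 → 331.236 g.
Cost = 331.236 g / 1000 × $62.3/kg = $20.64.

$20.64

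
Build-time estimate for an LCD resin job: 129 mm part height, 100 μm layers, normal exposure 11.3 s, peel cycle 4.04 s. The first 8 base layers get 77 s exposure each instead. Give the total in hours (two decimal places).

5.64 hours

Number of layers: 129 / 0.1 → 1290 (rounded up).
Bottom layers = 8 × (77 + 4.04) = 648.32 s.
Remaining layers = 1282 × (11.3 + 4.04), so 19665.88 s.
Total = 648.32 + 19665.88 = 20314.2 s = 5.64 hours.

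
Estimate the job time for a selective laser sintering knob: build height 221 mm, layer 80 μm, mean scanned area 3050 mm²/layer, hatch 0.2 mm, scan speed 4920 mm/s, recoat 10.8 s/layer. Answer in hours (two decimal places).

Number of layers: 221 / 0.08 → 2763 (rounded up).
Per-layer scan distance: 3050 / 0.2 → 15250 mm.
Scan time per layer = 15250 / 4920, so 3.0996 s.
Per-layer time: 3.0996 + 10.8 → 13.8996 s.
Total: 2763 × 13.8996 s = 38404.5948 s → 10.67 hours.

10.67 hours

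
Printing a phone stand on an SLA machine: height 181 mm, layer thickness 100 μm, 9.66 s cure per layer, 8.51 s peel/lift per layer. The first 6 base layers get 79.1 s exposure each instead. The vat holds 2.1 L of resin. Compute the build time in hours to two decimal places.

Layer count = ceil(181 / 0.1) = 1810.
Base layers = 6 × (79.1 + 8.51), so 525.66 s.
Normal layers = 1804 × (9.66 + 8.51), so 32778.68 s.
Sum: 525.66 + 32778.68 = 33304.34 s → 9.25 hours.

9.25 hours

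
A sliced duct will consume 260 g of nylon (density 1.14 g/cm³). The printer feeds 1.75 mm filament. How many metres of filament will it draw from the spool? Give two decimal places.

Volume = 260 g / 1.14 g·cm⁻³ = 228.0702 cm³ = 228070.2 mm³.
Cross-section of 1.75 mm filament: π·(1.75/2)² = 2.4053 mm².
L = V/A = 228070.2/2.4053 = 94819.86 mm → 94.82 m.

94.82 m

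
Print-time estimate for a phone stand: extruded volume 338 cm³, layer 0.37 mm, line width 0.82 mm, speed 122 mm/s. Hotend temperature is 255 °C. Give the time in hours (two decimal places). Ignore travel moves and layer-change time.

Extrusion cross-section = 0.37 × 0.82, so 0.3034 mm².
Toolpath length = 338 cm³ / 0.3034 mm² = 338000 / 0.3034 = 1114040.9 mm.
Extrusion time = 1114040.9 / 122, so 9131.5 s.
Converting: 9131.5 s = 2.54 hours.

2.54 hours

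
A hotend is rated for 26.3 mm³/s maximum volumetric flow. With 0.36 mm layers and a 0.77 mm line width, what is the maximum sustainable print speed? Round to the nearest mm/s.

Bead cross-section: 0.36 × 0.77 → 0.2772 mm².
Max speed = 26.3 / 0.2772 = 94.88 ≈ 95 mm/s.

95 mm/s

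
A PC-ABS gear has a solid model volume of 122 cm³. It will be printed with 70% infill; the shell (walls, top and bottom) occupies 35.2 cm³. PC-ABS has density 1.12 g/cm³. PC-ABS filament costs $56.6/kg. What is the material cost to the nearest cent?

$6.08

Interior volume = 122 − 35.2 = 86.8 cm³.
Infill deposited: 0.70 × 86.8 → 60.76 cm³.
Deposited volume: 35.2 + 60.76 → 95.96 cm³.
Mass = 95.96 × 1.12, so 107.4752 g.
Cost = 107.4752 g / 1000 × $56.6/kg = $6.08.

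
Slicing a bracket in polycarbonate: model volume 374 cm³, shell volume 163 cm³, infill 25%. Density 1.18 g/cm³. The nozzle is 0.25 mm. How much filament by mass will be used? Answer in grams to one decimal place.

254.6 g

Interior volume: 374 − 163 → 211 cm³.
Infill volume = 0.25 × 211 = 52.75 cm³.
Deposited volume = 163 + 52.75, so 215.75 cm³.
Mass: 215.75 × 1.18 → 254.585 g.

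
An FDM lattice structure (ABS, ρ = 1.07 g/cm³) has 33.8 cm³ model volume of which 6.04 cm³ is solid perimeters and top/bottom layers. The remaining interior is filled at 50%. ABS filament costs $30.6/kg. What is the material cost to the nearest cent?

Interior volume = 33.8 − 6.04 = 27.76 cm³.
Deposited infill = 0.50 × 27.76, so 13.88 cm³.
Total printed volume = 6.04 + 13.88 = 19.92 cm³.
Mass = 19.92 × 1.07, so 21.3144 g.
Cost = 21.3144 g / 1000 × $30.6/kg = $0.65.

$0.65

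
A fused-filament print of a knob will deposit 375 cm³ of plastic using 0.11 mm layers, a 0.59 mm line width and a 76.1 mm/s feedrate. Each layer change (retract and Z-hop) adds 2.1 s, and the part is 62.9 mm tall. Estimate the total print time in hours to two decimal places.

Line area = 0.11 × 0.59 = 0.0649 mm².
Total extruded path = 375000/0.0649 = 5778120.2 mm.
Print-move time = 5778120.2 / 76.1 = 75928 s.
Layers = ⌈62.9/0.11⌉ = 572.
Layer-change overhead = 572 × 2.1, so 1201.2 s.
Total = 75928 + 1201.2 = 77129.2 s = 21.42 hours.

21.42 hours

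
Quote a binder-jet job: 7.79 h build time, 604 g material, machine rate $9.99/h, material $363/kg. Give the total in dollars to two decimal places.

Time charge: 9.99 × 7.79 → $77.8221.
Feedstock cost = 363 × 604/1000 = $219.252.
Total = 77.8221 + 219.252 = 297.0741 ≈ $297.07.

$297.07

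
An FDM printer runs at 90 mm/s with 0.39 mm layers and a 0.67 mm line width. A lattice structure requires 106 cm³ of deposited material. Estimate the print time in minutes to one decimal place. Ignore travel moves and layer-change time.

75.1 minutes

Bead cross-section = 0.39 × 0.67, so 0.2613 mm².
Toolpath length = 106 cm³ / 0.2613 mm² = 106000 / 0.2613 = 405664 mm.
Extrusion time = 405664 / 90 = 4507.4 s.
That's 4507.4 s → 75.1 minutes.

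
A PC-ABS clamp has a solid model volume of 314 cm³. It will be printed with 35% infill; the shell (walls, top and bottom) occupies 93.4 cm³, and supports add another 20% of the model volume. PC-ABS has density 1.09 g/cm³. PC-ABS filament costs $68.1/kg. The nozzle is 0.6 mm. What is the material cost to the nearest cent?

Interior volume: 314 − 93.4 → 220.6 cm³.
Deposited infill = 0.35 × 220.6 = 77.21 cm³.
Support = 0.20 × 314, so 62.8 cm³.
Deposited volume: 93.4 + 77.21 + 62.8 → 233.41 cm³.
Mass = 233.41 × 1.09 = 254.4169 g.
At $68.1/kg: 254.4169/1000 × 68.1 = $17.33.

$17.33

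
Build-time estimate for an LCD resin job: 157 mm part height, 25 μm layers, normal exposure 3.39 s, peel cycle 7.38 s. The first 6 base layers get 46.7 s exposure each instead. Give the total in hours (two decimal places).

18.86 hours

Number of layers: 157 / 0.025 → 6280 (rounded up).
Bottom layers = 6 × (46.7 + 7.38), so 324.48 s.
Remaining layers = 6274 × (3.39 + 7.38), so 67570.98 s.
Sum: 324.48 + 67570.98 = 67895.46 s → 18.86 hours.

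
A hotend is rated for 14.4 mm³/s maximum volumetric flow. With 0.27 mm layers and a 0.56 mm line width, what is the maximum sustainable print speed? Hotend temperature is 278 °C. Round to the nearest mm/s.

95 mm/s

Bead cross-section = 0.27 × 0.56 = 0.1512 mm².
v_max = Q/A = 14.4/0.1512 = 95.24 mm/s → 95 mm/s.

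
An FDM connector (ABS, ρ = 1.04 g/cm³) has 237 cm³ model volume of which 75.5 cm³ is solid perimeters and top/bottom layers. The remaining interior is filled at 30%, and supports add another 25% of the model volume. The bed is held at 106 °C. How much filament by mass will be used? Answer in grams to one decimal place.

190.5 g

Infill region = 237 − 75.5 = 161.5 cm³.
Infill volume: 0.30 × 161.5 → 48.45 cm³.
Support = 0.25 × 237 = 59.25 cm³.
Total printed volume = 75.5 + 48.45 + 59.25, so 183.2 cm³.
Mass = 183.2 × 1.04, so 190.528 g.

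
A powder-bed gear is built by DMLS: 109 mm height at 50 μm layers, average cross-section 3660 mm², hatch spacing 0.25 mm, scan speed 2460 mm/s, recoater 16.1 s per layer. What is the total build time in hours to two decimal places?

Layer count = ceil(109 / 0.05) = 2180.
Scan path per layer = 3660 / 0.25, so 14640 mm.
Scan time per layer = 14640 / 2460, so 5.9512 s.
Layer cycle: 5.9512 + 16.1 → 22.0512 s.
Build time = 2180 × 22.0512 = 48071.616 s = 13.35 hours.

13.35 hours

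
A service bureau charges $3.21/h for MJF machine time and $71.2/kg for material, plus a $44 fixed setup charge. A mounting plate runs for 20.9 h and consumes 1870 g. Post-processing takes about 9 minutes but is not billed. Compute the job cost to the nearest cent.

$244.23

Time charge: 3.21 × 20.9 → $67.089.
Material charge: 71.2 × 1870/1000 → $133.144.
Total = 67.089 + 133.144 + 44 = 244.233 ≈ $244.23.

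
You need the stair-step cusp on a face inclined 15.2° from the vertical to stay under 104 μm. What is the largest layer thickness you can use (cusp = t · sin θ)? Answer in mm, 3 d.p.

0.397 mm

t = h_c / sin θ = 0.104 / 0.2622 = 0.397 mm.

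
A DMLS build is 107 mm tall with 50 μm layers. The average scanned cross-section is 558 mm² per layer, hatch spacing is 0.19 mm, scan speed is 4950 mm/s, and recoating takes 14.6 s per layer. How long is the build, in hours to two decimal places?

9.03 hours

Layer count = ceil(107 / 0.05) = 2140.
Per-layer scan distance = 558 / 0.19, so 2936.8 mm.
Per-layer scan time: 2936.8 / 4950 → 0.5933 s.
Layer cycle: 0.5933 + 14.6 → 15.1933 s.
Total: 2140 × 15.1933 s = 32513.662 s → 9.03 hours.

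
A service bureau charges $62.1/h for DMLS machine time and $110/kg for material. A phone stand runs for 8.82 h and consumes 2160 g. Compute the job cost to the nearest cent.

Time charge: 62.1 × 8.82 → $547.722.
Feedstock cost = 110 × 2160/1000, so $237.60.
Job cost: 547.722 + 237.60 = 785.322 ≈ $785.32.

$785.32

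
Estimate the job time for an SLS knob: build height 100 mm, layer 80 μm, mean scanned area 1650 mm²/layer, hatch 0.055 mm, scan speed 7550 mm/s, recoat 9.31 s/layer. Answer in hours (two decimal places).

4.61 hours

Number of layers: 100 / 0.08 → 1250 (rounded up).
Per-layer scan distance = 1650 / 0.055, so 30000 mm.
Laser time per layer = 30000 / 7550, so 3.9735 s.
Layer cycle = 3.9735 + 9.31 = 13.2835 s.
Build time = 1250 × 13.2835 = 16604.375 s = 4.61 hours.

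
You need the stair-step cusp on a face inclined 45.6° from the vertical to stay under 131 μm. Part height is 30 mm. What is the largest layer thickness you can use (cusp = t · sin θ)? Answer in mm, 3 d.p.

Layer height = cusp / sin(45.6°) = 0.131 / 0.7145 = 0.183 mm.

0.183 mm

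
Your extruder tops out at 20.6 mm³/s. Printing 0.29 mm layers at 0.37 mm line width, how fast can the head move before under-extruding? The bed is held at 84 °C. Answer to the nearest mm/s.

192 mm/s

A = 0.29 × 0.37, so 0.1073 mm².
v_max = Q/A = 20.6/0.1073 = 191.99 mm/s → 192 mm/s.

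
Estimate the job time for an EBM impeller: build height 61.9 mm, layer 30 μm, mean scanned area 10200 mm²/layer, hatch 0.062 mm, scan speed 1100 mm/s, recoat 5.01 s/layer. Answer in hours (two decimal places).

Layers = ⌈61.9/0.03⌉ = 2064.
Scan path per layer = 10200 / 0.062 = 164516.1 mm.
Beam time per layer = 164516.1 / 1100, so 149.5601 s.
Time per layer = 149.5601 + 5.01, so 154.5701 s.
2064 layers × 154.5701 s/layer = 319032.6864 s, i.e. 88.62 hours.

88.62 hours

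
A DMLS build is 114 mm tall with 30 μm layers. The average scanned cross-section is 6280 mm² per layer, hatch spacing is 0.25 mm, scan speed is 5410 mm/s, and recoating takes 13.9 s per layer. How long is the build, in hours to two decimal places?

19.57 hours

Layer count = ceil(114 / 0.03) = 3800.
Hatch length per layer: 6280 / 0.25 → 25120 mm.
Laser time per layer = 25120 / 5410 = 4.6433 s.
Layer cycle = 4.6433 + 13.9 = 18.5433 s.
3800 layers × 18.5433 s/layer = 70464.54 s, i.e. 19.57 hours.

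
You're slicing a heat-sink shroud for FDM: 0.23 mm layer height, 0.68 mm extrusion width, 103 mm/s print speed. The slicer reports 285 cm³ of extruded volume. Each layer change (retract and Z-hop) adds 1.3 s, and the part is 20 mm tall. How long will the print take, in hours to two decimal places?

4.95 hours

Line area = 0.23 × 0.68 = 0.1564 mm².
Path length: 285000 mm³ / 0.1564 mm² → 1822250.6 mm.
Print-move time = 1822250.6 / 103, so 17691.8 s.
Layers = ⌈20/0.23⌉ = 87.
Z-hop total = 87 × 1.3 = 113.1 s.
Total = 17691.8 + 113.1 = 17804.9 s = 4.95 hours.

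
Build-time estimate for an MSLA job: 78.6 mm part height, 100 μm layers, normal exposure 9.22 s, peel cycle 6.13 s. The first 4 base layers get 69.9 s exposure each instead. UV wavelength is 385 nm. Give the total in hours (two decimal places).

3.42 hours

Layers = ⌈78.6/0.1⌉ = 786.
Base layers: 4 × (69.9 + 6.13) → 304.12 s.
Remaining layers: 782 × (9.22 + 6.13) → 12003.7 s.
Sum: 304.12 + 12003.7 = 12307.82 s → 3.42 hours.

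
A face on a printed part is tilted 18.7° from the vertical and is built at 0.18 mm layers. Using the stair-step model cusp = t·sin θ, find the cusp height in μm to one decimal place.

57.7 μm

Cusp = layer height × sin(18.7°) = 0.18 × 0.3206 = 0.057708 mm = 57.7 μm.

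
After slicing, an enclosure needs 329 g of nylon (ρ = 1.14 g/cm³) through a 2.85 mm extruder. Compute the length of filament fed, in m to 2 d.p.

Volume = 329 g / 1.14 g·cm⁻³ = 288.5965 cm³ = 288596.5 mm³.
Filament cross-section = π × (2.85/2)² = 6.3794 mm².
Length = 288596.5 / 6.3794 = 45238.82 mm = 45.24 m.

45.24 m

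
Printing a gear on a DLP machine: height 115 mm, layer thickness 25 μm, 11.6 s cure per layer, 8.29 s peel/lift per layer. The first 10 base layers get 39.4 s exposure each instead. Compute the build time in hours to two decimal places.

Number of layers: 115 / 0.025 → 4600 (rounded up).
Bottom layers: 10 × (39.4 + 8.29) → 476.9 s.
Normal layers = 4590 × (11.6 + 8.29), so 91295.1 s.
Sum: 476.9 + 91295.1 = 91772 s → 25.49 hours.

25.49 hours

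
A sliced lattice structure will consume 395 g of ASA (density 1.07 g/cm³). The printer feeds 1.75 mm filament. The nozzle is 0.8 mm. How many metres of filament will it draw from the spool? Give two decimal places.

153.48 m

Volume = 395 g / 1.07 g·cm⁻³ = 369.1589 cm³ = 369158.9 mm³.
A = π r² = π × 0.875² = 2.4053 mm².
L = V/A = 369158.9/2.4053 = 153477.28 mm → 153.48 m.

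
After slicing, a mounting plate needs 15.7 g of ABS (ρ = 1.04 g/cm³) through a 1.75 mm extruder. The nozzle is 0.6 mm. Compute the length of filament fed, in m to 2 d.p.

6.28 m

Volume = 15.7 g / 1.04 g·cm⁻³ = 15.0962 cm³ = 15096.2 mm³.
A = π r² = π × 0.875² = 2.4053 mm².
Length = 15096.2 / 2.4053 = 6276.22 mm = 6.28 m.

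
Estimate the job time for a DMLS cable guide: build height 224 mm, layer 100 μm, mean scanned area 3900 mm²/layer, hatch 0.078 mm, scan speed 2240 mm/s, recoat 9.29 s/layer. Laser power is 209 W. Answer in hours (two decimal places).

19.67 hours

Layers = ⌈224/0.1⌉ = 2240.
Per-layer scan distance = 3900 / 0.078, so 50000 mm.
Laser time per layer = 50000 / 2240, so 22.3214 s.
Layer cycle = 22.3214 + 9.29, so 31.6114 s.
2240 layers × 31.6114 s/layer = 70809.536 s, i.e. 19.67 hours.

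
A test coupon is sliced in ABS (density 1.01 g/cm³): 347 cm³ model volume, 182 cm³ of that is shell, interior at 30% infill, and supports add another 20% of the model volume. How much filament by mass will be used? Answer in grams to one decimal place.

Interior volume = 347 − 182 = 165 cm³.
Infill deposited = 0.30 × 165, so 49.5 cm³.
Support = 0.20 × 347, so 69.4 cm³.
Total printed volume = 182 + 49.5 + 69.4, so 300.9 cm³.
Mass: 300.9 × 1.01 → 303.909 g.

303.9 g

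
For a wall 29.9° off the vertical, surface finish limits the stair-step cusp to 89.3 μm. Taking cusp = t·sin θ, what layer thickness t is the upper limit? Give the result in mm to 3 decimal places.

0.179 mm

t = h_c / sin θ = 0.0893 / 0.4985 = 0.179 mm.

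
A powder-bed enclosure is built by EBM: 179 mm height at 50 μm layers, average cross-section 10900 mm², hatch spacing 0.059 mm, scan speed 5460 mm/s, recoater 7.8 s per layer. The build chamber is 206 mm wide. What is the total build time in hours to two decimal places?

Number of layers: 179 / 0.05 → 3580 (rounded up).
Per-layer scan distance = 10900 / 0.059, so 184745.8 mm.
Per-layer scan time = 184745.8 / 5460, so 33.8362 s.
Time per layer: 33.8362 + 7.8 → 41.6362 s.
Build time = 3580 × 41.6362 = 149057.596 s = 41.40 hours.

41.40 hours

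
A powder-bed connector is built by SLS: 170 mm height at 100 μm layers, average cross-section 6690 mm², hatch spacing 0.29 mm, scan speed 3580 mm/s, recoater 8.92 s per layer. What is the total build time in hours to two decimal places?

Number of layers: 170 / 0.1 → 1700 (rounded up).
Scan path per layer = 6690 / 0.29 = 23069 mm.
Per-layer scan time = 23069 / 3580 = 6.4439 s.
Per-layer time: 6.4439 + 8.92 → 15.3639 s.
Build time = 1700 × 15.3639 = 26118.63 s = 7.26 hours.

7.26 hours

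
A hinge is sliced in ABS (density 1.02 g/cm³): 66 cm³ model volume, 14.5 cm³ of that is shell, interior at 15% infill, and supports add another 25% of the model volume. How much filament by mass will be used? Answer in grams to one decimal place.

39.5 g

Volume inside the shell = 66 − 14.5, so 51.5 cm³.
Infill volume = 0.15 × 51.5 = 7.725 cm³.
Support: 0.25 × 66 → 16.5 cm³.
Deposited volume = 14.5 + 7.725 + 16.5 = 38.725 cm³.
Mass = 38.725 × 1.02 = 39.4995 g.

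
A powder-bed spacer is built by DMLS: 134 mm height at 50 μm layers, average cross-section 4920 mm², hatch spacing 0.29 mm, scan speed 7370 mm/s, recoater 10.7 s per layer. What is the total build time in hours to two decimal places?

9.68 hours

Layers = ⌈134/0.05⌉ = 2680.
Hatch length per layer = 4920 / 0.29, so 16965.5 mm.
Per-layer scan time = 16965.5 / 7370, so 2.302 s.
Time per layer: 2.302 + 10.7 → 13.002 s.
Build time = 2680 × 13.002 = 34845.36 s = 9.68 hours.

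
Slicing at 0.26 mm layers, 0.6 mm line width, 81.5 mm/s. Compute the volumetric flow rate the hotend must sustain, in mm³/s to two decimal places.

12.71

A: 0.26 × 0.6 → 0.156 mm².
Volumetric flow = 81.5 × 0.156 = 12.71 mm³/s.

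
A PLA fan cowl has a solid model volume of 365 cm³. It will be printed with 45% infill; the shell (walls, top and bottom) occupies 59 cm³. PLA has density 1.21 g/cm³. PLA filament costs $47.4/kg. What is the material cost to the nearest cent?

$11.28

Infill region = 365 − 59 = 306 cm³.
Infill deposited = 0.45 × 306, so 137.7 cm³.
Total extruded = 59 + 137.7, so 196.7 cm³.
Mass = 196.7 × 1.21, so 238.007 g.
At $47.4/kg: 238.007/1000 × 47.4 = $11.28.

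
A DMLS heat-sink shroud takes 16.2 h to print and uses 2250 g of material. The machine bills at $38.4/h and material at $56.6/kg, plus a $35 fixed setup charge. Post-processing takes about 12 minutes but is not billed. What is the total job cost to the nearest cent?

$784.43

Machine cost: 38.4 × 16.2 → $622.08.
Feedstock cost = 56.6 × 2250/1000, so $127.35.
Total = 622.08 + 127.35 + 35 = $784.43.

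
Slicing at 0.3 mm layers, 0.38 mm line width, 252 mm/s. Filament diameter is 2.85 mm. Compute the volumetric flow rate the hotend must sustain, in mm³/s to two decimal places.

Bead cross-section = 0.3 × 0.38, so 0.114 mm².
Q = v·A = 252 × 0.114 = 28.73 mm³/s.

28.73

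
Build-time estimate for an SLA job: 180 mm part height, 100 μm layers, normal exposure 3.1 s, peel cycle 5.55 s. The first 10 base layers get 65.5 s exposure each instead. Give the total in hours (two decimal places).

Number of layers: 180 / 0.1 → 1800 (rounded up).
Bottom layers: 10 × (65.5 + 5.55) → 710.5 s.
Normal layers: 1790 × (3.1 + 5.55) → 15483.5 s.
Sum: 710.5 + 15483.5 = 16194 s → 4.50 hours.

4.50 hours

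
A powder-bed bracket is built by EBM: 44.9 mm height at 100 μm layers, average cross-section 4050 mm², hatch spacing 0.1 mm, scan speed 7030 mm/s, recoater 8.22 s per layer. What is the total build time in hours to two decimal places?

Number of layers: 44.9 / 0.1 → 449 (rounded up).
Hatch length per layer = 4050 / 0.1, so 40500 mm.
Scan time per layer = 40500 / 7030, so 5.761 s.
Layer cycle = 5.761 + 8.22 = 13.981 s.
Total: 449 × 13.981 s = 6277.469 s → 1.74 hours.

1.74 hours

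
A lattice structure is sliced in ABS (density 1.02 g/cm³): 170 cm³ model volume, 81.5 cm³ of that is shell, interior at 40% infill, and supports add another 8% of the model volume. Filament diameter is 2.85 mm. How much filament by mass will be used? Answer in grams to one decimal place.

133.1 g

Interior volume = 170 − 81.5, so 88.5 cm³.
Infill volume: 0.40 × 88.5 → 35.4 cm³.
Support: 0.08 × 170 → 13.6 cm³.
Total extruded: 81.5 + 35.4 + 13.6 → 130.5 cm³.
Mass = 130.5 × 1.02, so 133.11 g.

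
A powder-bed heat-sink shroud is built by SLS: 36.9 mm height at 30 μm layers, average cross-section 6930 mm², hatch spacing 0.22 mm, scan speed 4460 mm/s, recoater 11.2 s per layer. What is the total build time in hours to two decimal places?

6.24 hours

Layer count = ceil(36.9 / 0.03) = 1230.
Hatch length per layer = 6930 / 0.22, so 31500 mm.
Laser time per layer: 31500 / 4460 → 7.0628 s.
Per-layer time = 7.0628 + 11.2 = 18.2628 s.
1230 layers × 18.2628 s/layer = 22463.244 s, i.e. 6.24 hours.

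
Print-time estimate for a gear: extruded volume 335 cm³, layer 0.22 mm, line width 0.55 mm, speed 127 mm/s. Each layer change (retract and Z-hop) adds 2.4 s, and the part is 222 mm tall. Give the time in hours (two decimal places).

6.73 hours

Extrusion cross-section = 0.22 × 0.55 = 0.121 mm².
Total extruded path = 335000/0.121 = 2768595 mm.
Extrusion time: 2768595 / 127 → 21800 s.
Layers = ⌈222/0.22⌉ = 1010.
Z-hop total = 1010 × 2.4 = 2424 s.
Altogether 21800 + 2424 = 24224 s, i.e. 6.73 hours.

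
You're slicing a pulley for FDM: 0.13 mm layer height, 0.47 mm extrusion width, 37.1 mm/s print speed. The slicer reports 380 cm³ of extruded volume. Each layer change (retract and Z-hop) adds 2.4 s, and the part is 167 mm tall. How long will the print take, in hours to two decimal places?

47.42 hours

Line area: 0.13 × 0.47 → 0.0611 mm².
Toolpath length = 380 cm³ / 0.0611 mm² = 380000 / 0.0611 = 6219312.6 mm.
Time extruding: 6219312.6 / 37.1 → 167636.5 s.
Number of layers: 167 / 0.13 → 1285 (rounded up).
Layer-change overhead = 1285 × 2.4, so 3084 s.
Altogether 167636.5 + 3084 = 170720.5 s, i.e. 47.42 hours.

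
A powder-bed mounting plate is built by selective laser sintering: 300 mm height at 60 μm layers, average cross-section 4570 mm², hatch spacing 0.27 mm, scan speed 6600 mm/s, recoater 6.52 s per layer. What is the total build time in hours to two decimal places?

Layer count = ceil(300 / 0.06) = 5000.
Hatch length per layer = 4570 / 0.27, so 16925.9 mm.
Laser time per layer: 16925.9 / 6600 → 2.5645 s.
Time per layer = 2.5645 + 6.52, so 9.0845 s.
5000 layers × 9.0845 s/layer = 45422.5 s, i.e. 12.62 hours.

12.62 hours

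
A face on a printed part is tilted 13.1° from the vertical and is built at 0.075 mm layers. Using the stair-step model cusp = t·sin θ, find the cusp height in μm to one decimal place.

Cusp = layer height × sin(13.1°) = 0.075 × 0.2267 = 0.017003 mm = 17.0 μm.

17.0 μm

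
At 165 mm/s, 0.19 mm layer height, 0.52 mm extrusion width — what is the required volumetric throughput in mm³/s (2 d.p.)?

Bead cross-section: 0.19 × 0.52 → 0.0988 mm².
Q = v·A = 165 × 0.0988 = 16.30 mm³/s.

16.30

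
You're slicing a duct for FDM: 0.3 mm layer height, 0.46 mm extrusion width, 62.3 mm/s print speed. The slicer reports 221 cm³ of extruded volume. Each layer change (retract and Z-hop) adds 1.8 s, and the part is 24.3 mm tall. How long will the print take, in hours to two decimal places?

7.18 hours

Extrusion cross-section = 0.3 × 0.46 = 0.138 mm².
Path length: 221000 mm³ / 0.138 mm² → 1601449.3 mm.
Print-move time: 1601449.3 / 62.3 → 25705.4 s.
Number of layers: 24.3 / 0.3 → 81 (rounded up).
Non-print overhead: 81 × 1.8 → 145.8 s.
Altogether 25705.4 + 145.8 = 25851.2 s, i.e. 7.18 hours.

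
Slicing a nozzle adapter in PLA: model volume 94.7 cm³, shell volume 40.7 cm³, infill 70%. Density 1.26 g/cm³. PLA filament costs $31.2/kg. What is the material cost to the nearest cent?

$3.09

Infill region = 94.7 − 40.7, so 54 cm³.
Infill volume = 0.70 × 54 = 37.8 cm³.
Deposited volume = 40.7 + 37.8 = 78.5 cm³.
Mass: 78.5 × 1.26 → 98.91 g.
At $31.2/kg: 98.91/1000 × 31.2 = $3.09.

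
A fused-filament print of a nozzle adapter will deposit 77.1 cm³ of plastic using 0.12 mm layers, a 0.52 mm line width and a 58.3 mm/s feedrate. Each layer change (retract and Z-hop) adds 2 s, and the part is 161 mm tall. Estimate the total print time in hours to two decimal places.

6.63 hours

Bead cross-section = 0.12 × 0.52 = 0.0624 mm².
Total extruded path = 77100/0.0624 = 1235576.9 mm.
Print-move time = 1235576.9 / 58.3, so 21193.4 s.
Layer count = ceil(161 / 0.12) = 1342.
Layer-change overhead = 1342 × 2 = 2684 s.
Altogether 21193.4 + 2684 = 23877.4 s, i.e. 6.63 hours.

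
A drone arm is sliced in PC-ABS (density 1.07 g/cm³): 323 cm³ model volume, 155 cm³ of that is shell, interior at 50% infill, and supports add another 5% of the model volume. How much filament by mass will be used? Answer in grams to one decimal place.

Volume inside the shell = 323 − 155 = 168 cm³.
Infill deposited = 0.50 × 168 = 84 cm³.
Support: 0.05 × 323 → 16.15 cm³.
Total extruded = 155 + 84 + 16.15 = 255.15 cm³.
Mass = 255.15 × 1.07 = 273.0105 g.

273.0 g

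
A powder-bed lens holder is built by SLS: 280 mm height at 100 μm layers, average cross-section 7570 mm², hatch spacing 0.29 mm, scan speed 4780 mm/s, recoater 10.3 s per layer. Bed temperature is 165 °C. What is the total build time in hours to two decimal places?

12.26 hours

Layers = ⌈280/0.1⌉ = 2800.
Per-layer scan distance: 7570 / 0.29 → 26103.4 mm.
Laser time per layer = 26103.4 / 4780 = 5.461 s.
Per-layer time: 5.461 + 10.3 → 15.761 s.
Build time = 2800 × 15.761 = 44130.8 s = 12.26 hours.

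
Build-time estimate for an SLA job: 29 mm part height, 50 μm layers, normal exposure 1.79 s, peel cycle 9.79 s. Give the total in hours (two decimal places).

Layer count = ceil(29 / 0.05) = 580.
Each layer takes = 1.79 + 9.79, so 11.58 s.
Build time: 580 × 11.58 s = 6716.4 s, i.e. 1.87 hours.

1.87 hours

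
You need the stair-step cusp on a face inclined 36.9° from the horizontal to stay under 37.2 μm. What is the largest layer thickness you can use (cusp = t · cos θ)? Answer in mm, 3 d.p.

Layer height = cusp / cos(36.9°) = 0.0372 / 0.7997 = 0.047 mm.

0.047 mm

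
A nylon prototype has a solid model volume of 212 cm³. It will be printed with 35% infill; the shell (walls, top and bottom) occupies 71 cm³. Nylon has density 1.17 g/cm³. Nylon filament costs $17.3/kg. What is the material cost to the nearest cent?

Infill region = 212 − 71 = 141 cm³.
Infill volume = 0.35 × 141, so 49.35 cm³.
Total extruded: 71 + 49.35 → 120.35 cm³.
Mass = 120.35 × 1.17 = 140.8095 g.
Cost = 140.8095 g / 1000 × $17.3/kg = $2.44.

$2.44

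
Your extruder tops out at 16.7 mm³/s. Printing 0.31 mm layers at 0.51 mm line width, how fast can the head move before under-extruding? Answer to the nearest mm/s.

106 mm/s

Extrusion cross-section = 0.31 × 0.51, so 0.1581 mm².
v_max = Q/A = 16.7/0.1581 = 105.63 mm/s → 106 mm/s.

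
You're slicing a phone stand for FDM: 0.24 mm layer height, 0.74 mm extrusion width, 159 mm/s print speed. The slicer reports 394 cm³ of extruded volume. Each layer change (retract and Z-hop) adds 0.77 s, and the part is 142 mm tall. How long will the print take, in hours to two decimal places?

4.00 hours

Bead cross-section = 0.24 × 0.74, so 0.1776 mm².
Toolpath length = 394 cm³ / 0.1776 mm² = 394000 / 0.1776 = 2218468.5 mm.
Extrusion time = 2218468.5 / 159 = 13952.6 s.
Layer count = ceil(142 / 0.24) = 592.
Layer-change overhead: 592 × 0.77 → 455.84 s.
Total = 13952.6 + 455.84 = 14408.44 s = 4.00 hours.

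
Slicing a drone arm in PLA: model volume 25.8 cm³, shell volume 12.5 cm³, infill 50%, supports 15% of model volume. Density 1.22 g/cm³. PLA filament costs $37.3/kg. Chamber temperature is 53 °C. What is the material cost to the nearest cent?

Volume inside the shell: 25.8 − 12.5 → 13.3 cm³.
Deposited infill = 0.50 × 13.3 = 6.65 cm³.
Support = 0.15 × 25.8, so 3.87 cm³.
Total extruded: 12.5 + 6.65 + 3.87 → 23.02 cm³.
Mass = 23.02 × 1.22, so 28.0844 g.
Cost = 28.0844 g / 1000 × $37.3/kg = $1.05.

$1.05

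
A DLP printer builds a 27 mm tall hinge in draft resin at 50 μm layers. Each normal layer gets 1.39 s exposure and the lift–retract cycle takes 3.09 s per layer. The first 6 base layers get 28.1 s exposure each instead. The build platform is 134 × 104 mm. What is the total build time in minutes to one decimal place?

Layer count = ceil(27 / 0.05) = 540.
Base layers = 6 × (28.1 + 3.09), so 187.14 s.
Regular layers = 534 × (1.39 + 3.09) = 2392.32 s.
Sum: 187.14 + 2392.32 = 2579.46 s → 43.0 minutes.

43.0 minutes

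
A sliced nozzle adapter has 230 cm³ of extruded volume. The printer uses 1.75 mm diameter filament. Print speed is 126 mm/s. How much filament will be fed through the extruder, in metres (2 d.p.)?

A = π r² = π × 0.875² = 2.4053 mm².
Length = 230 cm³ / 2.4053 mm² = 230000 / 2.4053 = 95622.17 mm = 95.62 m.

95.62 m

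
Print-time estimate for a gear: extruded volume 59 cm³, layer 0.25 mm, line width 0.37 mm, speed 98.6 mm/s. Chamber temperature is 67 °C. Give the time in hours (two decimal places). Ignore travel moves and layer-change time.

1.80 hours

Extrusion cross-section: 0.25 × 0.37 → 0.0925 mm².
Total extruded path = 59000/0.0925 = 637837.8 mm.
Extrusion time = 637837.8 / 98.6 = 6468.9 s.
Converting: 6468.9 s = 1.80 hours.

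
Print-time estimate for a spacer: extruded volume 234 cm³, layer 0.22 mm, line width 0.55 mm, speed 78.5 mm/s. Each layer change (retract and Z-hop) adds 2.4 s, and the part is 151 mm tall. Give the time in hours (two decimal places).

7.30 hours

Bead cross-section: 0.22 × 0.55 → 0.121 mm².
Path length: 234000 mm³ / 0.121 mm² → 1933884.3 mm.
Print-move time = 1933884.3 / 78.5, so 24635.5 s.
Layer count = ceil(151 / 0.22) = 687.
Z-hop total = 687 × 2.4, so 1648.8 s.
Altogether 24635.5 + 1648.8 = 26284.3 s, i.e. 7.30 hours.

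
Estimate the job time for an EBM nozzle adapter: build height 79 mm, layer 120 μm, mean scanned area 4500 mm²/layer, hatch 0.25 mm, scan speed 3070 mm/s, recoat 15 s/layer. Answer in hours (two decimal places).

3.82 hours

Layers = ⌈79/0.12⌉ = 659.
Scan path per layer = 4500 / 0.25, so 18000 mm.
Scan time per layer: 18000 / 3070 → 5.8632 s.
Time per layer: 5.8632 + 15 → 20.8632 s.
Build time = 659 × 20.8632 = 13748.8488 s = 3.82 hours.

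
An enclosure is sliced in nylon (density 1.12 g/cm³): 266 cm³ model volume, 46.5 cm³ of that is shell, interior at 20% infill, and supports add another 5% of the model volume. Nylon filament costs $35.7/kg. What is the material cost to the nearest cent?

Volume inside the shell: 266 − 46.5 → 219.5 cm³.
Deposited infill = 0.20 × 219.5, so 43.9 cm³.
Support = 0.05 × 266 = 13.3 cm³.
Deposited volume = 46.5 + 43.9 + 13.3 = 103.7 cm³.
Mass = 103.7 × 1.12 = 116.144 g.
At $35.7/kg: 116.144/1000 × 35.7 = $4.15.

$4.15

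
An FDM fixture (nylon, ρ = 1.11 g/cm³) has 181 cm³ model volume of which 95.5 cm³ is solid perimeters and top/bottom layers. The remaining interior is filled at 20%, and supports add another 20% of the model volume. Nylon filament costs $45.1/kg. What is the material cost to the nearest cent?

$7.45

Infill region: 181 − 95.5 → 85.5 cm³.
Infill deposited: 0.20 × 85.5 → 17.1 cm³.
Support: 0.20 × 181 → 36.2 cm³.
Deposited volume = 95.5 + 17.1 + 36.2, so 148.8 cm³.
Mass: 148.8 × 1.11 → 165.168 g.
At $45.1/kg: 165.168/1000 × 45.1 = $7.45.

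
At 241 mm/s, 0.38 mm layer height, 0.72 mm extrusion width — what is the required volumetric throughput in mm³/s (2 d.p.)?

65.94

Bead cross-section = 0.38 × 0.72, so 0.2736 mm².
Q = v·A = 241 × 0.2736 = 65.94 mm³/s.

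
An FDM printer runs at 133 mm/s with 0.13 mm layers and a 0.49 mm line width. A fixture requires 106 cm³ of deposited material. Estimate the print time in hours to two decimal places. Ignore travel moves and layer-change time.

3.48 hours

Line area = 0.13 × 0.49, so 0.0637 mm².
Toolpath length = 106 cm³ / 0.0637 mm² = 106000 / 0.0637 = 1664050.2 mm.
Print-move time = 1664050.2 / 133 = 12511.7 s.
Converting: 12511.7 s = 3.48 hours.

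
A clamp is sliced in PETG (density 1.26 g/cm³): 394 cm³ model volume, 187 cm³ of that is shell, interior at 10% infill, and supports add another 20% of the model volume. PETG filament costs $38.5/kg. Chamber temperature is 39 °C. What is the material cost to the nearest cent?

$13.90

Interior volume: 394 − 187 → 207 cm³.
Infill deposited: 0.10 × 207 → 20.7 cm³.
Support = 0.20 × 394, so 78.8 cm³.
Total extruded = 187 + 20.7 + 78.8 = 286.5 cm³.
Mass = 286.5 × 1.26 = 360.99 g.
At $38.5/kg: 360.99/1000 × 38.5 = $13.90.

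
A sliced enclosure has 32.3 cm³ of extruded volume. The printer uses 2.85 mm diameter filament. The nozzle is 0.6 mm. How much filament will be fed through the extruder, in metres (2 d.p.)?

5.06 m

A = π r² = π × 1.425² = 6.3794 mm².
L = 32300 mm³ / 6.3794 mm² = 5063.17 mm, i.e. 5.06 m.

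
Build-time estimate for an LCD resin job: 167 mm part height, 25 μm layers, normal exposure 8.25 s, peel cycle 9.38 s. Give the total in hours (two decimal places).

32.71 hours

Layers = ⌈167/0.025⌉ = 6680.
Each layer takes: 8.25 + 9.38 → 17.63 s.
Build time: 6680 × 17.63 s = 117768.4 s, i.e. 32.71 hours.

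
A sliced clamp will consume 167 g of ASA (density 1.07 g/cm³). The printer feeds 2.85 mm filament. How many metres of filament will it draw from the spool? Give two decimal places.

Volume = 167 g / 1.07 g·cm⁻³ = 156.0748 cm³ = 156074.8 mm³.
Filament cross-section = π × (2.85/2)² = 6.3794 mm².
L = V/A = 156074.8/6.3794 = 24465.44 mm → 24.47 m.

24.47 m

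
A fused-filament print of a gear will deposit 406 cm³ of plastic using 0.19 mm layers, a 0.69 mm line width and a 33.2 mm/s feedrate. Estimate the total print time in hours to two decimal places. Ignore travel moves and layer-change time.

25.91 hours

Bead cross-section = 0.19 × 0.69, so 0.1311 mm².
Toolpath length = 406 cm³ / 0.1311 mm² = 406000 / 0.1311 = 3096872.6 mm.
Extrusion time: 3096872.6 / 33.2 → 93279.3 s.
93279.3 s = 25.91 hours.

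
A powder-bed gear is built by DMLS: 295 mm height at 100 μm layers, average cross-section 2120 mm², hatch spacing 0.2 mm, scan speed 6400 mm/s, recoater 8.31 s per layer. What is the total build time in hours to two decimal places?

Layer count = ceil(295 / 0.1) = 2950.
Per-layer scan distance: 2120 / 0.2 → 10600 mm.
Scan time per layer = 10600 / 6400, so 1.6563 s.
Layer cycle = 1.6563 + 8.31 = 9.9663 s.
Total: 2950 × 9.9663 s = 29400.585 s → 8.17 hours.

8.17 hours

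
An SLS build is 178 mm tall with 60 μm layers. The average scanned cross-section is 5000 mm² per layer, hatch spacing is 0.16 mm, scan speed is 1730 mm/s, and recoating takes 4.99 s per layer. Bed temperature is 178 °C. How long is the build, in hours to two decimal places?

19.00 hours

Number of layers: 178 / 0.06 → 2967 (rounded up).
Scan path per layer = 5000 / 0.16, so 31250 mm.
Laser time per layer = 31250 / 1730, so 18.0636 s.
Layer cycle = 18.0636 + 4.99 = 23.0536 s.
Build time = 2967 × 23.0536 = 68400.0312 s = 19.00 hours.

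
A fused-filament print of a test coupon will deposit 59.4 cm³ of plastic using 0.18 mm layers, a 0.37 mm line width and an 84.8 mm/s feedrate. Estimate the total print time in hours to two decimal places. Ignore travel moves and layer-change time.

2.92 hours

Bead cross-section = 0.18 × 0.37, so 0.0666 mm².
Total extruded path = 59400/0.0666 = 891891.9 mm.
Time extruding = 891891.9 / 84.8 = 10517.6 s.
That's 10517.6 s → 2.92 hours.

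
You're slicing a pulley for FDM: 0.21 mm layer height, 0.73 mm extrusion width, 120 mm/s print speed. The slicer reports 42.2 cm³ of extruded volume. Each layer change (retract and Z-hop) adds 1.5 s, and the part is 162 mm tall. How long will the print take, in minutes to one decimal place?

Bead cross-section: 0.21 × 0.73 → 0.1533 mm².
Toolpath length = 42.2 cm³ / 0.1533 mm² = 42200 / 0.1533 = 275277.2 mm.
Extrusion time = 275277.2 / 120 = 2294 s.
Number of layers: 162 / 0.21 → 772 (rounded up).
Layer-change overhead = 772 × 1.5, so 1158 s.
Altogether 2294 + 1158 = 3452 s, i.e. 57.5 minutes.

57.5 minutes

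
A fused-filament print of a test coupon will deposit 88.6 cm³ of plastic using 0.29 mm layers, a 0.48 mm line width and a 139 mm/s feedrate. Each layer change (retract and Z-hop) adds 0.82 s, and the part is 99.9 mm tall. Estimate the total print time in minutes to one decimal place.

Extrusion cross-section = 0.29 × 0.48, so 0.1392 mm².
Total extruded path = 88600/0.1392 = 636494.3 mm.
Print-move time = 636494.3 / 139, so 4579.1 s.
Number of layers: 99.9 / 0.29 → 345 (rounded up).
Layer-change overhead = 345 × 0.82, so 282.9 s.
Total = 4579.1 + 282.9 = 4862 s = 81.0 minutes.

81.0 minutes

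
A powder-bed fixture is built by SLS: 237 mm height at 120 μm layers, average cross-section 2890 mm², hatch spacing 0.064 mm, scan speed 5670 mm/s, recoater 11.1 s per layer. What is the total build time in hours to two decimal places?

Layers = ⌈237/0.12⌉ = 1975.
Scan path per layer = 2890 / 0.064 = 45156.3 mm.
Scan time per layer = 45156.3 / 5670 = 7.9641 s.
Per-layer time = 7.9641 + 11.1, so 19.0641 s.
Build time = 1975 × 19.0641 = 37651.5975 s = 10.46 hours.

10.46 hours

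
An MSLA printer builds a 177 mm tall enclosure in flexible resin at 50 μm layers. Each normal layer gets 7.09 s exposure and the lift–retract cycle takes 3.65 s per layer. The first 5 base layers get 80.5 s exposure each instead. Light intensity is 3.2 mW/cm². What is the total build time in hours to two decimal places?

Number of layers: 177 / 0.05 → 3540 (rounded up).
Bottom layers: 5 × (80.5 + 3.65) → 420.75 s.
Remaining layers = 3535 × (7.09 + 3.65), so 37965.9 s.
Total = 420.75 + 37965.9 = 38386.65 s = 10.66 hours.

10.66 hours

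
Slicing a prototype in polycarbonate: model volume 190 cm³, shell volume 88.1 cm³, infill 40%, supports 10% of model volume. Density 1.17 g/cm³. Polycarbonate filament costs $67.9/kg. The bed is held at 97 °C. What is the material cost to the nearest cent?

Volume inside the shell = 190 − 88.1 = 101.9 cm³.
Deposited infill = 0.40 × 101.9, so 40.76 cm³.
Support = 0.10 × 190 = 19 cm³.
Total printed volume = 88.1 + 40.76 + 19 = 147.86 cm³.
Mass = 147.86 × 1.17, so 172.9962 g.
At $67.9/kg: 172.9962/1000 × 67.9 = $11.75.

$11.75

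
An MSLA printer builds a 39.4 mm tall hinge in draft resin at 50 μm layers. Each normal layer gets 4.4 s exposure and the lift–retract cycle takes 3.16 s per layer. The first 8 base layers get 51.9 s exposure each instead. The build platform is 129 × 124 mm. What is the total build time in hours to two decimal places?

1.76 hours

Layers = ⌈39.4/0.05⌉ = 788.
Bottom layers: 8 × (51.9 + 3.16) → 440.48 s.
Remaining layers: 780 × (4.4 + 3.16) → 5896.8 s.
Sum: 440.48 + 5896.8 = 6337.28 s → 1.76 hours.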